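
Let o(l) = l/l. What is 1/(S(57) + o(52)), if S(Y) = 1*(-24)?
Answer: -1/23 ≈ -0.043478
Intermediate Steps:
S(Y) = -24
o(l) = 1
1/(S(57) + o(52)) = 1/(-24 + 1) = 1/(-23) = -1/23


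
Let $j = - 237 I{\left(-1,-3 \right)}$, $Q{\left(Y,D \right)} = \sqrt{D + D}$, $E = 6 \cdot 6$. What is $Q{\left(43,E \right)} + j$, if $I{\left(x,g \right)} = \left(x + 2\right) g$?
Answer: $711 + 6 \sqrt{2} \approx 719.49$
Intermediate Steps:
$E = 36$
$I{\left(x,g \right)} = g \left(2 + x\right)$ ($I{\left(x,g \right)} = \left(2 + x\right) g = g \left(2 + x\right)$)
$Q{\left(Y,D \right)} = \sqrt{2} \sqrt{D}$ ($Q{\left(Y,D \right)} = \sqrt{2 D} = \sqrt{2} \sqrt{D}$)
$j = 711$ ($j = - 237 \left(- 3 \left(2 - 1\right)\right) = - 237 \left(\left(-3\right) 1\right) = \left(-237\right) \left(-3\right) = 711$)
$Q{\left(43,E \right)} + j = \sqrt{2} \sqrt{36} + 711 = \sqrt{2} \cdot 6 + 711 = 6 \sqrt{2} + 711 = 711 + 6 \sqrt{2}$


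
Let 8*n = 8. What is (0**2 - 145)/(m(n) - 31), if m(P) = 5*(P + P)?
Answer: 145/21 ≈ 6.9048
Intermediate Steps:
n = 1 (n = (1/8)*8 = 1)
m(P) = 10*P (m(P) = 5*(2*P) = 10*P)
(0**2 - 145)/(m(n) - 31) = (0**2 - 145)/(10*1 - 31) = (0 - 145)/(10 - 31) = -145/(-21) = -1/21*(-145) = 145/21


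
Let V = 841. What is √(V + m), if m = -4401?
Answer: 2*I*√890 ≈ 59.666*I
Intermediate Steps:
√(V + m) = √(841 - 4401) = √(-3560) = 2*I*√890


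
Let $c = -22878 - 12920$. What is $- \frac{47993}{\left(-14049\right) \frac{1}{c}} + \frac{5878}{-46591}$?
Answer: $- \frac{11435129884528}{93508137} \approx -1.2229 \cdot 10^{5}$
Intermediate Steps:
$c = -35798$ ($c = -22878 - 12920 = -35798$)
$- \frac{47993}{\left(-14049\right) \frac{1}{c}} + \frac{5878}{-46591} = - \frac{47993}{\left(-14049\right) \frac{1}{-35798}} + \frac{5878}{-46591} = - \frac{47993}{\left(-14049\right) \left(- \frac{1}{35798}\right)} + 5878 \left(- \frac{1}{46591}\right) = - \frac{47993}{\frac{2007}{5114}} - \frac{5878}{46591} = \left(-47993\right) \frac{5114}{2007} - \frac{5878}{46591} = - \frac{245436202}{2007} - \frac{5878}{46591} = - \frac{11435129884528}{93508137}$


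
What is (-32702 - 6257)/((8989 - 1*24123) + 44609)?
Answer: -38959/29475 ≈ -1.3218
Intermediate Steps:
(-32702 - 6257)/((8989 - 1*24123) + 44609) = -38959/((8989 - 24123) + 44609) = -38959/(-15134 + 44609) = -38959/29475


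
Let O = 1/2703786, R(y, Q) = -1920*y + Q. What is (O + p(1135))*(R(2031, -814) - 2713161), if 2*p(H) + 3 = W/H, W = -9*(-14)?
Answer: 2931667107108194/306879711 ≈ 9.5532e+6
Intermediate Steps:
W = 126
R(y, Q) = Q - 1920*y
O = 1/2703786 ≈ 3.6985e-7
p(H) = -3/2 + 63/H (p(H) = -3/2 + (126/H)/2 = -3/2 + 63/H)
(O + p(1135))*(R(2031, -814) - 2713161) = (1/2703786 + (-3/2 + 63/1135))*((-814 - 1920*2031) - 2713161) = (1/2703786 + (-3/2 + 63*(1/1135)))*((-814 - 3899520) - 2713161) = (1/2703786 + (-3/2 + 63/1135))*(-3900334 - 2713161) = (1/2703786 - 3279/2270)*(-6613495) = -2216428006/1534398555*(-6613495) = 2931667107108194/306879711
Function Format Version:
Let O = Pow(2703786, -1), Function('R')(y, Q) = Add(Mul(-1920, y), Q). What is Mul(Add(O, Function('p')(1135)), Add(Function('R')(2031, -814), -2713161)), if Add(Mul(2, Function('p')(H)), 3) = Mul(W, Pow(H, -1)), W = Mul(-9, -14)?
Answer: Rational(2931667107108194, 306879711) ≈ 9.5532e+6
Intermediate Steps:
W = 126
Function('R')(y, Q) = Add(Q, Mul(-1920, y))
O = Rational(1, 2703786) ≈ 3.6985e-7
Function('p')(H) = Add(Rational(-3, 2), Mul(63, Pow(H, -1))) (Function('p')(H) = Add(Rational(-3, 2), Mul(Rational(1, 2), Mul(126, Pow(H, -1)))) = Add(Rational(-3, 2), Mul(63, Pow(H, -1))))
Mul(Add(O, Function('p')(1135)), Add(Function('R')(2031, -814), -2713161)) = Mul(Add(Rational(1, 2703786), Add(Rational(-3, 2), Mul(63, Pow(1135, -1)))), Add(Add(-814, Mul(-1920, 2031)), -2713161)) = Mul(Add(Rational(1, 2703786), Add(Rational(-3, 2), Mul(63, Rational(1, 1135)))), Add(Add(-814, -3899520), -2713161)) = Mul(Add(Rational(1, 2703786), Add(Rational(-3, 2), Rational(63, 1135))), Add(-3900334, -2713161)) = Mul(Add(Rational(1, 2703786), Rational(-3279, 2270)), -6613495) = Mul(Rational(-2216428006, 1534398555), -6613495) = Rational(2931667107108194, 306879711)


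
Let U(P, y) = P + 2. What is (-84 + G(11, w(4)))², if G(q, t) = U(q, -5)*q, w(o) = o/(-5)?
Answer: 3481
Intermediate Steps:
w(o) = -o/5 (w(o) = o*(-⅕) = -o/5)
U(P, y) = 2 + P
G(q, t) = q*(2 + q) (G(q, t) = (2 + q)*q = q*(2 + q))
(-84 + G(11, w(4)))² = (-84 + 11*(2 + 11))² = (-84 + 11*13)² = (-84 + 143)² = 59² = 3481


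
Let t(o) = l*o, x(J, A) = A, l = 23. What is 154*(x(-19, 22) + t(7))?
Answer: 28182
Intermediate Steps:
t(o) = 23*o
154*(x(-19, 22) + t(7)) = 154*(22 + 23*7) = 154*(22 + 161) = 154*183 = 28182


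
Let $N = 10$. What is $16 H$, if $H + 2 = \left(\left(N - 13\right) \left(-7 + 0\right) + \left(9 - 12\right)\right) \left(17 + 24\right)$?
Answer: $11776$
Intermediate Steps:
$H = 736$ ($H = -2 + \left(\left(10 - 13\right) \left(-7 + 0\right) + \left(9 - 12\right)\right) \left(17 + 24\right) = -2 + \left(\left(-3\right) \left(-7\right) + \left(9 - 12\right)\right) 41 = -2 + \left(21 - 3\right) 41 = -2 + 18 \cdot 41 = -2 + 738 = 736$)
$16 H = 16 \cdot 736 = 11776$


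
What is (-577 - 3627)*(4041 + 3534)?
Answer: -31845300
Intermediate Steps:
(-577 - 3627)*(4041 + 3534) = -4204*7575 = -31845300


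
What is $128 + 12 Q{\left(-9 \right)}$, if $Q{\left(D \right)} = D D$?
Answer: $1100$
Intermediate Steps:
$Q{\left(D \right)} = D^{2}$
$128 + 12 Q{\left(-9 \right)} = 128 + 12 \left(-9\right)^{2} = 128 + 12 \cdot 81 = 128 + 972 = 1100$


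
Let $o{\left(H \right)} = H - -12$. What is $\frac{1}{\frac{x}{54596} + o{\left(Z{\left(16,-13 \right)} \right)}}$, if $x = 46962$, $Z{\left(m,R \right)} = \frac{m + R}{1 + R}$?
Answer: $\frac{54596}{688465} \approx 0.079301$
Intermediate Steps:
$Z{\left(m,R \right)} = \frac{R + m}{1 + R}$
$o{\left(H \right)} = 12 + H$ ($o{\left(H \right)} = H + 12 = 12 + H$)
$\frac{1}{\frac{x}{54596} + o{\left(Z{\left(16,-13 \right)} \right)}} = \frac{1}{\frac{46962}{54596} + \left(12 + \frac{-13 + 16}{1 - 13}\right)} = \frac{1}{46962 \cdot \frac{1}{54596} + \left(12 + \frac{1}{-12} \cdot 3\right)} = \frac{1}{\frac{23481}{27298} + \left(12 - \frac{1}{4}\right)} = \frac{1}{\frac{23481}{27298} + \frac{47}{4}} = \frac{1}{\frac{688465}{54596}} = \frac{54596}{688465}$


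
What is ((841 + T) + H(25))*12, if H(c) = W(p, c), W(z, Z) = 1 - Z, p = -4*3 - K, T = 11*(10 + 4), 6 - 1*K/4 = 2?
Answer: 11652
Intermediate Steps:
K = 16 (K = 24 - 4*2 = 24 - 8 = 16)
T = 154 (T = 11*14 = 154)
p = -28 (p = -4*3 - 1*16 = -12 - 16 = -28)
H(c) = 1 - c
((841 + T) + H(25))*12 = ((841 + 154) + (1 - 1*25))*12 = (995 + (1 - 25))*12 = (995 - 24)*12 = 971*12 = 11652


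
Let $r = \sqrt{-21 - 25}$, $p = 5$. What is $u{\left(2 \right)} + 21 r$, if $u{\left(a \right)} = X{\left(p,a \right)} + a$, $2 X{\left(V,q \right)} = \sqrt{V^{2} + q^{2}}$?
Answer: $2 + \frac{\sqrt{29}}{2} + 21 i \sqrt{46} \approx 4.6926 + 142.43 i$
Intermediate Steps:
$X{\left(V,q \right)} = \frac{\sqrt{V^{2} + q^{2}}}{2}$
$r = i \sqrt{46}$ ($r = \sqrt{-46} = i \sqrt{46} \approx 6.7823 i$)
$u{\left(a \right)} = a + \frac{\sqrt{25 + a^{2}}}{2}$ ($u{\left(a \right)} = \frac{\sqrt{5^{2} + a^{2}}}{2} + a = \frac{\sqrt{25 + a^{2}}}{2} + a = a + \frac{\sqrt{25 + a^{2}}}{2}$)
$u{\left(2 \right)} + 21 r = \left(2 + \frac{\sqrt{25 + 2^{2}}}{2}\right) + 21 i \sqrt{46} = \left(2 + \frac{\sqrt{25 + 4}}{2}\right) + 21 i \sqrt{46} = \left(2 + \frac{\sqrt{29}}{2}\right) + 21 i \sqrt{46} = 2 + \frac{\sqrt{29}}{2} + 21 i \sqrt{46}$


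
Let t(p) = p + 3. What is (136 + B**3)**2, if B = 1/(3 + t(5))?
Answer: 32767154289/1771561 ≈ 18496.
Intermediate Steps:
t(p) = 3 + p
B = 1/11 (B = 1/(3 + (3 + 5)) = 1/(3 + 8) = 1/11 ≈ 0.090909)
(136 + B**3)**2 = (136 + (1/11)**3)**2 = (136 + 1/1331)**2 = (181017/1331)**2 = 32767154289/1771561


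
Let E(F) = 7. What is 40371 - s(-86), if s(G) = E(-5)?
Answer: 40364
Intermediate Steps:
s(G) = 7
40371 - s(-86) = 40371 - 1*7 = 40371 - 7 = 40364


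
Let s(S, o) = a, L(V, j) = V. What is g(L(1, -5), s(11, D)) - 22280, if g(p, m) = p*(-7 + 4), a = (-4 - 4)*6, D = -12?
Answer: -22283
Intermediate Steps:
a = -48 (a = -8*6 = -48)
s(S, o) = -48
g(p, m) = -3*p (g(p, m) = p*(-3) = -3*p)
g(L(1, -5), s(11, D)) - 22280 = -3*1 - 22280 = -3 - 22280 = -22283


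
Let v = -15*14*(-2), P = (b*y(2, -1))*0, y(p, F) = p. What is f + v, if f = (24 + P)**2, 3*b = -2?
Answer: 996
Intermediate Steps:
b = -2/3 (b = (1/3)*(-2) = -2/3 ≈ -0.66667)
P = 0 (P = -2/3*2*0 = -4/3*0 = 0)
f = 576 (f = (24 + 0)**2 = 24**2 = 576)
v = 420 (v = -210*(-2) = 420)
f + v = 576 + 420 = 996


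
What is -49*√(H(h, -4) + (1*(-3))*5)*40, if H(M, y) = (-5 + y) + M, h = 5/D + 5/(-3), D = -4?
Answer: -980*I*√969/3 ≈ -10169.0*I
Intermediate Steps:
h = -35/12 (h = 5/(-4) + 5/(-3) = 5*(-¼) + 5*(-⅓) = -5/4 - 5/3 = -35/12 ≈ -2.9167)
H(M, y) = -5 + M + y
-49*√(H(h, -4) + (1*(-3))*5)*40 = -49*√((-5 - 35/12 - 4) + (1*(-3))*5)*40 = -49*√(-143/12 - 3*5)*40 = -49*√(-143/12 - 15)*40 = -49*I*√969/6*40 = -980*I*√969/3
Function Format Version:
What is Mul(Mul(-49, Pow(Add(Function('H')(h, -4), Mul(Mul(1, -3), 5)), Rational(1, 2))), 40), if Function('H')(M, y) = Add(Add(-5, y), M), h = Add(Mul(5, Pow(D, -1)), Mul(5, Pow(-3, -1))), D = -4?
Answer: Mul(Rational(-980, 3), I, Pow(969, Rational(1, 2))) ≈ Mul(-10169., I)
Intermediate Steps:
h = Rational(-35, 12) (h = Add(Mul(5, Pow(-4, -1)), Mul(5, Pow(-3, -1))) = Add(Mul(5, Rational(-1, 4)), Mul(5, Rational(-1, 3))) = Add(Rational(-5, 4), Rational(-5, 3)) = Rational(-35, 12) ≈ -2.9167)
Function('H')(M, y) = Add(-5, M, y)
Mul(Mul(-49, Pow(Add(Function('H')(h, -4), Mul(Mul(1, -3), 5)), Rational(1, 2))), 40) = Mul(Mul(-49, Pow(Add(Add(-5, Rational(-35, 12), -4), Mul(Mul(1, -3), 5)), Rational(1, 2))), 40) = Mul(Mul(-49, Pow(Add(Rational(-143, 12), Mul(-3, 5)), Rational(1, 2))), 40) = Mul(Mul(-49, Pow(Add(Rational(-143, 12), -15), Rational(1, 2))), 40) = Mul(Mul(-49, Pow(Rational(-323, 12), Rational(1, 2))), 40) = Mul(Mul(-49, Mul(Rational(1, 6), I, Pow(969, Rational(1, 2)))), 40) = Mul(Mul(Rational(-49, 6), I, Pow(969, Rational(1, 2))), 40) = Mul(Rational(-980, 3), I, Pow(969, Rational(1, 2)))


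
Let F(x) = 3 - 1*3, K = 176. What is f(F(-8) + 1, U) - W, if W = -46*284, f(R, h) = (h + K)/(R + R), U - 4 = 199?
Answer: 26507/2 ≈ 13254.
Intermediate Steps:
U = 203 (U = 4 + 199 = 203)
F(x) = 0 (F(x) = 3 - 3 = 0)
f(R, h) = (176 + h)/(2*R) (f(R, h) = (h + 176)/(R + R) = (176 + h)/((2*R)) = (176 + h)*(1/(2*R)) = (176 + h)/(2*R))
W = -13064
f(F(-8) + 1, U) - W = (176 + 203)/(2*(0 + 1)) - 1*(-13064) = (½)*379/1 + 13064 = (½)*1*379 + 13064 = 379/2 + 13064 = 26507/2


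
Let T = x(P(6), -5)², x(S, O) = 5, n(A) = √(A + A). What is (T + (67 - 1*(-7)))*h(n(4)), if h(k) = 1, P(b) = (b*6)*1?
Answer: 99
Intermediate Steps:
P(b) = 6*b (P(b) = (6*b)*1 = 6*b)
n(A) = √2*√A (n(A) = √(2*A) = √2*√A)
T = 25 (T = 5² = 25)
(T + (67 - 1*(-7)))*h(n(4)) = (25 + (67 - 1*(-7)))*1 = (25 + (67 + 7))*1 = (25 + 74)*1 = 99*1 = 99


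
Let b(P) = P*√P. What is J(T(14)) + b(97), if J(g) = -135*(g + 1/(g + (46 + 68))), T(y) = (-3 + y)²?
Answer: -767772/47 + 97*√97 ≈ -15380.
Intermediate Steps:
J(g) = -135*g - 135/(114 + g) (J(g) = -135*(g + 1/(g + 114)) = -135*(g + 1/(114 + g)) = -135*g - 135/(114 + g))
b(P) = P^(3/2)
J(T(14)) + b(97) = 135*(-1 - ((-3 + 14)²)² - 114*(-3 + 14)²)/(114 + (-3 + 14)²) + 97^(3/2) = 135*(-1 - (11²)² - 114*11²)/(114 + 11²) + 97*√97 = 135*(-1 - 1*121² - 114*121)/(114 + 121) + 97*√97 = 135*(-1 - 1*14641 - 13794)/235 + 97*√97 = 135*(1/235)*(-1 - 14641 - 13794) + 97*√97 = 135*(1/235)*(-28436) + 97*√97 = -767772/47 + 97*√97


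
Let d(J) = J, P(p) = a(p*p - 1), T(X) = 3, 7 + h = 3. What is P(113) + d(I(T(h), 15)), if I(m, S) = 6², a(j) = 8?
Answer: 44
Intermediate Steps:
h = -4 (h = -7 + 3 = -4)
I(m, S) = 36
P(p) = 8
P(113) + d(I(T(h), 15)) = 8 + 36 = 44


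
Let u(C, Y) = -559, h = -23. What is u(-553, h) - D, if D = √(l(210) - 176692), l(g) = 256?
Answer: -559 - 78*I*√29 ≈ -559.0 - 420.04*I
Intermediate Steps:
D = 78*I*√29 (D = √(256 - 176692) = √(-176436) = 78*I*√29 ≈ 420.04*I)
u(-553, h) - D = -559 - 78*I*√29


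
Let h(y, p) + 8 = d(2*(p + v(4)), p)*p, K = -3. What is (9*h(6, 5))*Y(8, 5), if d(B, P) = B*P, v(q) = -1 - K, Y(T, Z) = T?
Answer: 24624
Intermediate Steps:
v(q) = 2 (v(q) = -1 - 1*(-3) = -1 + 3 = 2)
h(y, p) = -8 + p²*(4 + 2*p) (h(y, p) = -8 + ((2*(p + 2))*p)*p = -8 + ((2*(2 + p))*p)*p = -8 + ((4 + 2*p)*p)*p = -8 + (p*(4 + 2*p))*p = -8 + p²*(4 + 2*p))
(9*h(6, 5))*Y(8, 5) = (9*(-8 + 2*5²*(2 + 5)))*8 = (9*(-8 + 2*25*7))*8 = (9*(-8 + 350))*8 = (9*342)*8 = 3078*8 = 24624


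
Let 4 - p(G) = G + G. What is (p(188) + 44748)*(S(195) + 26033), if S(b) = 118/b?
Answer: 75092371976/65 ≈ 1.1553e+9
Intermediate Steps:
p(G) = 4 - 2*G (p(G) = 4 - (G + G) = 4 - 2*G)
(p(188) + 44748)*(S(195) + 26033) = ((4 - 2*188) + 44748)*(118/195 + 26033) = ((4 - 376) + 44748)*(118*(1/195) + 26033) = (-372 + 44748)*(118/195 + 26033) = 44376*(5076553/195) = 75092371976/65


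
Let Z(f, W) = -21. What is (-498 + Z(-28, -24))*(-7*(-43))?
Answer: -156219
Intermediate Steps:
(-498 + Z(-28, -24))*(-7*(-43)) = (-498 - 21)*(-7*(-43)) = -519*301 = -156219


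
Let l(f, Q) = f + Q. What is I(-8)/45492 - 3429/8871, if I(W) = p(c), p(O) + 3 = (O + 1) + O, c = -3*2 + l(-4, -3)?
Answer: -13020038/33629961 ≈ -0.38716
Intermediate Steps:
l(f, Q) = Q + f
c = -13 (c = -3*2 + (-3 - 4) = -6 - 7 = -13)
p(O) = -2 + 2*O (p(O) = -3 + ((O + 1) + O) = -3 + ((1 + O) + O) = -3 + (1 + 2*O) = -2 + 2*O)
I(W) = -28 (I(W) = -2 + 2*(-13) = -2 - 26 = -28)
I(-8)/45492 - 3429/8871 = -28/45492 - 3429/8871 = -28*1/45492 - 3429*1/8871 = -7/11373 - 1143/2957 = -13020038/33629961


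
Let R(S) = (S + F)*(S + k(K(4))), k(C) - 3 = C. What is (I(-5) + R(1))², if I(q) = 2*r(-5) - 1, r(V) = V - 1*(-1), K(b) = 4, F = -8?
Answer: 4225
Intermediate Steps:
r(V) = 1 + V (r(V) = V + 1 = 1 + V)
k(C) = 3 + C
I(q) = -9 (I(q) = 2*(1 - 5) - 1 = 2*(-4) - 1 = -8 - 1 = -9)
R(S) = (-8 + S)*(7 + S) (R(S) = (S - 8)*(S + (3 + 4)) = (-8 + S)*(S + 7) = (-8 + S)*(7 + S))
(I(-5) + R(1))² = (-9 + (-56 + 1² - 1*1))² = (-9 + (-56 + 1 - 1))² = (-9 - 56)² = (-65)² = 4225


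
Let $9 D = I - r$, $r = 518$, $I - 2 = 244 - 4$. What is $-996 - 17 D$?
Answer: $- \frac{1424}{3} \approx -474.67$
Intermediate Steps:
$I = 242$ ($I = 2 + \left(244 - 4\right) = 2 + 240 = 242$)
$D = - \frac{92}{3}$ ($D = \frac{242 - 518}{9} = \frac{1}{9} \left(-276\right) = - \frac{92}{3} \approx -30.667$)
$-996 - 17 D = -996 - - \frac{1564}{3} = -996 + \frac{1564}{3} = - \frac{1424}{3}$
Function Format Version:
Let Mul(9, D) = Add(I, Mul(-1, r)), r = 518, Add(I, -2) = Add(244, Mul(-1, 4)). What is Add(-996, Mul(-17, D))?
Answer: Rational(-1424, 3) ≈ -474.67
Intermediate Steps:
I = 242 (I = Add(2, Add(244, Mul(-1, 4))) = Add(2, Add(244, -4)) = Add(2, 240) = 242)
D = Rational(-92, 3) (D = Mul(Rational(1, 9), Add(242, Mul(-1, 518))) = Mul(Rational(1, 9), Add(242, -518)) = Mul(Rational(1, 9), -276) = Rational(-92, 3) ≈ -30.667)
Add(-996, Mul(-17, D)) = Add(-996, Mul(-17, Rational(-92, 3))) = Add(-996, Rational(1564, 3)) = Rational(-1424, 3)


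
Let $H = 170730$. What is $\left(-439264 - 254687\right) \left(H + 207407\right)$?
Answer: $-262408549287$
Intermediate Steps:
$\left(-439264 - 254687\right) \left(H + 207407\right) = \left(-439264 - 254687\right) \left(170730 + 207407\right) = \left(-693951\right) 378137 = -262408549287$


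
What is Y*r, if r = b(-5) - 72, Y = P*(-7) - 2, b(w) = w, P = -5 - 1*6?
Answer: -5775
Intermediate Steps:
P = -11 (P = -5 - 6 = -11)
Y = 75 (Y = -11*(-7) - 2 = 77 - 2 = 75)
r = -77 (r = -5 - 72 = -77)
Y*r = 75*(-77) = -5775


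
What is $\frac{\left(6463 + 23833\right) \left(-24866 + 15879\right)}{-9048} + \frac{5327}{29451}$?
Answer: $\frac{111370506184}{3701009} \approx 30092.0$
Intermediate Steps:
$\frac{\left(6463 + 23833\right) \left(-24866 + 15879\right)}{-9048} + \frac{5327}{29451} = 30296 \left(-8987\right) \left(- \frac{1}{9048}\right) + 5327 \cdot \frac{1}{29451} = \left(-272270152\right) \left(- \frac{1}{9048}\right) + \frac{5327}{29451} = \frac{34033769}{1131} + \frac{5327}{29451} = \frac{111370506184}{3701009}$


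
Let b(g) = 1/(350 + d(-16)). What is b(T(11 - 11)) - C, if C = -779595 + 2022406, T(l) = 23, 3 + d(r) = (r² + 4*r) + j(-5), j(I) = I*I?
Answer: -700945403/564 ≈ -1.2428e+6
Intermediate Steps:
j(I) = I²
d(r) = 22 + r² + 4*r (d(r) = -3 + ((r² + 4*r) + (-5)²) = -3 + ((r² + 4*r) + 25) = -3 + (25 + r² + 4*r) = 22 + r² + 4*r)
C = 1242811
b(g) = 1/564 (b(g) = 1/(350 + (22 + (-16)² + 4*(-16))) = 1/(350 + (22 + 256 - 64)) = 1/(350 + 214) = 1/564)
b(T(11 - 11)) - C = 1/564 - 1*1242811 = 1/564 - 1242811 = -700945403/564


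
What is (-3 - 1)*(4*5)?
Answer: -80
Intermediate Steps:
(-3 - 1)*(4*5) = -4*20 = -80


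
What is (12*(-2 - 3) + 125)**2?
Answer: 4225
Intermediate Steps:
(12*(-2 - 3) + 125)**2 = (12*(-5) + 125)**2 = (-60 + 125)**2 = 65**2 = 4225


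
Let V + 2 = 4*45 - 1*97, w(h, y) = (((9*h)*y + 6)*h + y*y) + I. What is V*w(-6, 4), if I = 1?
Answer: 103437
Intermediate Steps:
w(h, y) = 1 + y² + h*(6 + 9*h*y) (w(h, y) = (((9*h)*y + 6)*h + y*y) + 1 = ((9*h*y + 6)*h + y²) + 1 = ((6 + 9*h*y)*h + y²) + 1 = (h*(6 + 9*h*y) + y²) + 1 = (y² + h*(6 + 9*h*y)) + 1 = 1 + y² + h*(6 + 9*h*y))
V = 81 (V = -2 + (4*45 - 1*97) = -2 + (180 - 97) = -2 + 83 = 81)
V*w(-6, 4) = 81*(1 + 4² + 6*(-6) + 9*4*(-6)²) = 81*(1 + 16 - 36 + 9*4*36) = 81*(1 + 16 - 36 + 1296) = 81*1277 = 103437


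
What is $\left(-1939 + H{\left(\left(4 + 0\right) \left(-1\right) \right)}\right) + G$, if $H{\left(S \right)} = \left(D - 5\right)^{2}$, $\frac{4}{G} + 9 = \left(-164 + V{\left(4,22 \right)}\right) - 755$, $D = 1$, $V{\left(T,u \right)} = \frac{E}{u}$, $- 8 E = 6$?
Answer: $- \frac{157045993}{81667} \approx -1923.0$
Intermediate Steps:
$E = - \frac{3}{4}$ ($E = \left(- \frac{1}{8}\right) 6 = - \frac{3}{4} \approx -0.75$)
$V{\left(T,u \right)} = - \frac{3}{4 u}$
$G = - \frac{352}{81667}$ ($G = \frac{4}{-9 - \left(919 + \frac{3}{88}\right)} = \frac{4}{-9 - \frac{80875}{88}} = \frac{4}{- \frac{81667}{88}} = 4 \left(- \frac{88}{81667}\right) = - \frac{352}{81667} \approx -0.0043102$)
$H{\left(S \right)} = 16$ ($H{\left(S \right)} = \left(1 - 5\right)^{2} = \left(-4\right)^{2} = 16$)
$\left(-1939 + H{\left(\left(4 + 0\right) \left(-1\right) \right)}\right) + G = \left(-1939 + 16\right) - \frac{352}{81667} = -1923 - \frac{352}{81667} = - \frac{157045993}{81667}$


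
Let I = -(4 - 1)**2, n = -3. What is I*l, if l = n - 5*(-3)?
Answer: -108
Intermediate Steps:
I = -9 (I = -1*3**2 = -1*9 = -9)
l = 12 (l = -3 - 5*(-3) = -3 + 15 = 12)
I*l = -9*12 = -108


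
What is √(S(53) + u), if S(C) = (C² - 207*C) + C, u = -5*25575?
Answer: 4*I*√8499 ≈ 368.76*I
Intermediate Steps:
u = -127875
S(C) = C² - 206*C
√(S(53) + u) = √(53*(-206 + 53) - 127875) = √(53*(-153) - 127875) = √(-8109 - 127875) = √(-135984) = 4*I*√8499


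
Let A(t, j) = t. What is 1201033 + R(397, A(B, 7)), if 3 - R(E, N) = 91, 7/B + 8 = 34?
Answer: 1200945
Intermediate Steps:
B = 7/26 (B = 7/(-8 + 34) = 7/26 ≈ 0.26923)
R(E, N) = -88 (R(E, N) = 3 - 1*91 = 3 - 91 = -88)
1201033 + R(397, A(B, 7)) = 1201033 - 88 = 1200945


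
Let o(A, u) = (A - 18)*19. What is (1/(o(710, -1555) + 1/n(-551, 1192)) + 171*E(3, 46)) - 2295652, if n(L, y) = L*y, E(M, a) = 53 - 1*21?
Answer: -19776852171911908/8635501215 ≈ -2.2902e+6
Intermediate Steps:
o(A, u) = -342 + 19*A (o(A, u) = (-18 + A)*19 = -342 + 19*A)
E(M, a) = 32 (E(M, a) = 53 - 21 = 32)
(1/(o(710, -1555) + 1/n(-551, 1192)) + 171*E(3, 46)) - 2295652 = (1/((-342 + 19*710) + 1/(-551*1192)) + 171*32) - 2295652 = (1/((-342 + 13490) + 1/(-656792)) + 5472) - 2295652 = (1/(13148 - 1/656792) + 5472) - 2295652 = (1/(8635501215/656792) + 5472) - 2295652 = (656792/8635501215 + 5472) - 2295652 = 47253463305272/8635501215 - 2295652 = -19776852171911908/8635501215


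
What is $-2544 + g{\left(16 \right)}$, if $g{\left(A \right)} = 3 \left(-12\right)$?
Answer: $-2580$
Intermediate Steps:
$g{\left(A \right)} = -36$
$-2544 + g{\left(16 \right)} = -2544 - 36 = -2580$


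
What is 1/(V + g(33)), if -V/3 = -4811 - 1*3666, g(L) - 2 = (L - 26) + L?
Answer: 1/25473 ≈ 3.9257e-5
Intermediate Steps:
g(L) = -24 + 2*L (g(L) = 2 + ((L - 26) + L) = 2 + ((-26 + L) + L) = 2 + (-26 + 2*L) = -24 + 2*L)
V = 25431 (V = -3*(-4811 - 1*3666) = -3*(-4811 - 3666) = -3*(-8477) = 25431)
1/(V + g(33)) = 1/(25431 + (-24 + 2*33)) = 1/(25431 + (-24 + 66)) = 1/(25431 + 42) = 1/25473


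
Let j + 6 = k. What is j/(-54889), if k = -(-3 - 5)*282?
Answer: -2250/54889 ≈ -0.040992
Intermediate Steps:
k = 2256 (k = -1*(-8)*282 = 8*282 = 2256)
j = 2250 (j = -6 + 2256 = 2250)
j/(-54889) = 2250/(-54889) = 2250*(-1/54889) = -2250/54889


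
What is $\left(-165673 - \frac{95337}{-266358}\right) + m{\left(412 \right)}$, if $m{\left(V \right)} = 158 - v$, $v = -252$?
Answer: $- \frac{14673008939}{88786} \approx -1.6526 \cdot 10^{5}$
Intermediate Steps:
$m{\left(V \right)} = 410$ ($m{\left(V \right)} = 158 - -252 = 158 + 252 = 410$)
$\left(-165673 - \frac{95337}{-266358}\right) + m{\left(412 \right)} = \left(-165673 - \frac{95337}{-266358}\right) + 410 = \left(-165673 - - \frac{31779}{88786}\right) + 410 = \left(-165673 + \frac{31779}{88786}\right) + 410 = - \frac{14709411199}{88786} + 410 = - \frac{14673008939}{88786}$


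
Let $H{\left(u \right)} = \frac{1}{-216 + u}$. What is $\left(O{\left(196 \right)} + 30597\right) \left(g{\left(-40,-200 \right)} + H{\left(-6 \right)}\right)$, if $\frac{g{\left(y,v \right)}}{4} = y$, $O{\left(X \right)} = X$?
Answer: $- \frac{1093798153}{222} \approx -4.927 \cdot 10^{6}$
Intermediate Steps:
$g{\left(y,v \right)} = 4 y$
$\left(O{\left(196 \right)} + 30597\right) \left(g{\left(-40,-200 \right)} + H{\left(-6 \right)}\right) = \left(196 + 30597\right) \left(4 \left(-40\right) + \frac{1}{-216 - 6}\right) = 30793 \left(-160 + \frac{1}{-222}\right) = 30793 \left(-160 - \frac{1}{222}\right) = 30793 \left(- \frac{35521}{222}\right) = - \frac{1093798153}{222}$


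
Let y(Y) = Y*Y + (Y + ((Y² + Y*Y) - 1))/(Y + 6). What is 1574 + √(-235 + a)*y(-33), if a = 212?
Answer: 1574 + 27259*I*√23/27 ≈ 1574.0 + 4841.8*I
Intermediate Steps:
y(Y) = Y² + (-1 + Y + 2*Y²)/(6 + Y) (y(Y) = Y² + (Y + ((Y² + Y²) - 1))/(6 + Y) = Y² + (Y + (2*Y² - 1))/(6 + Y) = Y² + (Y + (-1 + 2*Y²))/(6 + Y) = Y² + (-1 + Y + 2*Y²)/(6 + Y))
1574 + √(-235 + a)*y(-33) = 1574 + √(-235 + 212)*((-1 - 33 + (-33)³ + 8*(-33)²)/(6 - 33)) = 1574 + √(-23)*((-1 - 33 - 35937 + 8*1089)/(-27)) = 1574 + (I*√23)*(-(-1 - 33 - 35937 + 8712)/27) = 1574 + (I*√23)*(-1/27*(-27259)) = 1574 + (I*√23)*(27259/27) = 1574 + 27259*I*√23/27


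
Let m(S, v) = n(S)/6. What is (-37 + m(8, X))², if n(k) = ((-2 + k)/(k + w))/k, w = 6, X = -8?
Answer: 17164449/12544 ≈ 1368.3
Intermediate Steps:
n(k) = (-2 + k)/(k*(6 + k)) (n(k) = ((-2 + k)/(k + 6))/k = ((-2 + k)/(6 + k))/k = (-2 + k)/(k*(6 + k)))
m(S, v) = (-2 + S)/(6*S*(6 + S)) (m(S, v) = ((-2 + S)/(S*(6 + S)))/6 = ((-2 + S)/(S*(6 + S)))*(⅙) = (-2 + S)/(6*S*(6 + S)))
(-37 + m(8, X))² = (-37 + (⅙)*(-2 + 8)/(8*(6 + 8)))² = (-37 + (⅙)*(⅛)*6/14)² = (-37 + (⅙)*(⅛)*(1/14)*6)² = (-37 + 1/112)² = (-4143/112)² = 17164449/12544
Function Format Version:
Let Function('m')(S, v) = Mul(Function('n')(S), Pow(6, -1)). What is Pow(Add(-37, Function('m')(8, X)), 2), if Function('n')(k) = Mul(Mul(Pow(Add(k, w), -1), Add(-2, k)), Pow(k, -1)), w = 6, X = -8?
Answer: Rational(17164449, 12544) ≈ 1368.3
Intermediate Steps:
Function('n')(k) = Mul(Pow(k, -1), Pow(Add(6, k), -1), Add(-2, k)) (Function('n')(k) = Mul(Mul(Pow(Add(k, 6), -1), Add(-2, k)), Pow(k, -1)) = Mul(Mul(Pow(Add(6, k), -1), Add(-2, k)), Pow(k, -1)) = Mul(Pow(k, -1), Pow(Add(6, k), -1), Add(-2, k)))
Function('m')(S, v) = Mul(Rational(1, 6), Pow(S, -1), Pow(Add(6, S), -1), Add(-2, S)) (Function('m')(S, v) = Mul(Mul(Pow(S, -1), Pow(Add(6, S), -1), Add(-2, S)), Pow(6, -1)) = Mul(Mul(Pow(S, -1), Pow(Add(6, S), -1), Add(-2, S)), Rational(1, 6)) = Mul(Rational(1, 6), Pow(S, -1), Pow(Add(6, S), -1), Add(-2, S)))
Pow(Add(-37, Function('m')(8, X)), 2) = Pow(Add(-37, Mul(Rational(1, 6), Pow(8, -1), Pow(Add(6, 8), -1), Add(-2, 8))), 2) = Pow(Add(-37, Mul(Rational(1, 6), Rational(1, 8), Pow(14, -1), 6)), 2) = Pow(Add(-37, Mul(Rational(1, 6), Rational(1, 8), Rational(1, 14), 6)), 2) = Pow(Add(-37, Rational(1, 112)), 2) = Pow(Rational(-4143, 112), 2) = Rational(17164449, 12544)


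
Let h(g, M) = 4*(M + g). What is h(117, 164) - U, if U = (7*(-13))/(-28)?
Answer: 4483/4 ≈ 1120.8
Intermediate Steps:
U = 13/4 (U = -91*(-1/28) = 13/4 ≈ 3.2500)
h(g, M) = 4*M + 4*g
h(117, 164) - U = (4*164 + 4*117) - 1*13/4 = (656 + 468) - 13/4 = 1124 - 13/4 = 4483/4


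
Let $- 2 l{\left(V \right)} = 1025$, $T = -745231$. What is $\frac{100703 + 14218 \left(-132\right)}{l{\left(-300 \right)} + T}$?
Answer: $\frac{3552146}{1491487} \approx 2.3816$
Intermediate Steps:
$l{\left(V \right)} = - \frac{1025}{2}$ ($l{\left(V \right)} = \left(- \frac{1}{2}\right) 1025 = - \frac{1025}{2}$)
$\frac{100703 + 14218 \left(-132\right)}{l{\left(-300 \right)} + T} = \frac{100703 + 14218 \left(-132\right)}{- \frac{1025}{2} - 745231} = \frac{100703 - 1876776}{- \frac{1491487}{2}} = \left(-1776073\right) \left(- \frac{2}{1491487}\right) = \frac{3552146}{1491487}$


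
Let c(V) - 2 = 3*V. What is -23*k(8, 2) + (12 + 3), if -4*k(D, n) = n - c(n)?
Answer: -39/2 ≈ -19.500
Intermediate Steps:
c(V) = 2 + 3*V
k(D, n) = 1/2 + n/2 (k(D, n) = -(n - (2 + 3*n))/4 = -(n + (-2 - 3*n))/4 = -(-2 - 2*n)/4 = 1/2 + n/2)
-23*k(8, 2) + (12 + 3) = -23*(1/2 + (1/2)*2) + (12 + 3) = -23*(1/2 + 1) + 15 = -23*3/2 + 15 = -69/2 + 15 = -39/2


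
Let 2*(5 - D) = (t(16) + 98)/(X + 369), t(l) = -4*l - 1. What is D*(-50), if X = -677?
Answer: -7075/28 ≈ -252.68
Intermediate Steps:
t(l) = -1 - 4*l
D = 283/56 (D = 5 - ((-1 - 4*16) + 98)/(2*(-677 + 369)) = 5 - ((-1 - 64) + 98)/(2*(-308)) = 5 - (-65 + 98)*(-1)/(2*308) = 5 - 33*(-1)/(2*308) = 5 - 1/2*(-3/28) = 5 + 3/56 = 283/56 ≈ 5.0536)
D*(-50) = (283/56)*(-50) = -7075/28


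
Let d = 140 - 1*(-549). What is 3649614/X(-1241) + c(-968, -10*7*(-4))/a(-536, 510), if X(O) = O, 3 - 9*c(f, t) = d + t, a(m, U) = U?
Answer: -164244383/55845 ≈ -2941.1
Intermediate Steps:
d = 689 (d = 140 + 549 = 689)
c(f, t) = -686/9 - t/9 (c(f, t) = ⅓ - (689 + t)/9 = ⅓ + (-689/9 - t/9) = -686/9 - t/9)
3649614/X(-1241) + c(-968, -10*7*(-4))/a(-536, 510) = 3649614/(-1241) + (-686/9 - (-10*7)*(-4)/9)/510 = 3649614*(-1/1241) + (-686/9 - (-70)*(-4)/9)*(1/510) = -3649614/1241 + (-686/9 - ⅑*280)*(1/510) = -3649614/1241 + (-686/9 - 280/9)*(1/510) = -3649614/1241 - 322/3*1/510 = -3649614/1241 - 161/765 = -164244383/55845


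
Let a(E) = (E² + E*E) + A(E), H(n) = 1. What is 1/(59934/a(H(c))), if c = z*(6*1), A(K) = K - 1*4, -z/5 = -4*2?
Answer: -1/59934 ≈ -1.6685e-5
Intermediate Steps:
z = 40 (z = -(-20)*2 = -5*(-8) = 40)
A(K) = -4 + K (A(K) = K - 4 = -4 + K)
c = 240 (c = 40*(6*1) = 40*6 = 240)
a(E) = -4 + E + 2*E² (a(E) = (E² + E*E) + (-4 + E) = (E² + E²) + (-4 + E) = 2*E² + (-4 + E) = -4 + E + 2*E²)
1/(59934/a(H(c))) = 1/(59934/(-4 + 1 + 2*1²)) = 1/(59934/(-4 + 1 + 2*1)) = 1/(59934/(-4 + 1 + 2)) = 1/(59934/(-1)) = 1/(59934*(-1)) = 1/(-59934) = -1/59934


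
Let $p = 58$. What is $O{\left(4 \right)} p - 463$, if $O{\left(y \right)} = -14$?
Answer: $-1275$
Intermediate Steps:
$O{\left(4 \right)} p - 463 = \left(-14\right) 58 - 463 = -812 - 463 = -1275$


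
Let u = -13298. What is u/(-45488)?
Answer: 6649/22744 ≈ 0.29234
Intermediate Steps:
u/(-45488) = -13298/(-45488) = -13298*(-1/45488) = 6649/22744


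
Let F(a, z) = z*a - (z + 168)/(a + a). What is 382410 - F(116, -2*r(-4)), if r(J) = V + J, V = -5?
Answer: 44117445/116 ≈ 3.8032e+5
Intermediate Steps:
r(J) = -5 + J
F(a, z) = a*z - (168 + z)/(2*a)
382410 - F(116, -2*r(-4)) = 382410 - (-84 - (-1)*(-5 - 4) - 2*(-5 - 4)*116²)/116 = 382410 - (-84 - (-1)*(-9) - 2*(-9)*13456)/116 = 382410 - (-84 - ½*18 + 18*13456)/116 = 382410 - (-84 - 9 + 242208)/116 = 382410 - 242115/116 = 44117445/116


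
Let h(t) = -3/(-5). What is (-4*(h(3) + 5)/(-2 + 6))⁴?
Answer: 614656/625 ≈ 983.45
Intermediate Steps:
h(t) = ⅗ (h(t) = -3*(-⅕) = ⅗)
(-4*(h(3) + 5)/(-2 + 6))⁴ = (-4*(⅗ + 5)/(-2 + 6))⁴ = (-112/(5*4))⁴ = (-4*7/5)⁴ = (-28/5)⁴ = 614656/625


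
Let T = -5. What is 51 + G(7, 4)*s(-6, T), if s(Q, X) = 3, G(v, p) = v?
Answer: 72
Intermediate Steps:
51 + G(7, 4)*s(-6, T) = 51 + 7*3 = 51 + 21 = 72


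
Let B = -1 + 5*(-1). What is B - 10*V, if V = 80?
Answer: -806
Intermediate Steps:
B = -6 (B = -1 - 5 = -6)
B - 10*V = -6 - 10*80 = -6 - 800 = -806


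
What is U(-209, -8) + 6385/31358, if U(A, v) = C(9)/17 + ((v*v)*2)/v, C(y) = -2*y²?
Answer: -13500827/533086 ≈ -25.326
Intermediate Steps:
U(A, v) = -162/17 + 2*v (U(A, v) = -2*9²/17 + ((v*v)*2)/v = -2*81*(1/17) + (v²*2)/v = -162*1/17 + (2*v²)/v = -162/17 + 2*v)
U(-209, -8) + 6385/31358 = (-162/17 + 2*(-8)) + 6385/31358 = (-162/17 - 16) + 6385*(1/31358) = -434/17 + 6385/31358 = -13500827/533086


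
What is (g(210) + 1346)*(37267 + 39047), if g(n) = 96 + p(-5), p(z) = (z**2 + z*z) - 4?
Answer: 113555232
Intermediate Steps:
p(z) = -4 + 2*z**2 (p(z) = (z**2 + z**2) - 4 = 2*z**2 - 4 = -4 + 2*z**2)
g(n) = 142 (g(n) = 96 + (-4 + 2*(-5)**2) = 96 + (-4 + 2*25) = 96 + (-4 + 50) = 96 + 46 = 142)
(g(210) + 1346)*(37267 + 39047) = (142 + 1346)*(37267 + 39047) = 1488*76314 = 113555232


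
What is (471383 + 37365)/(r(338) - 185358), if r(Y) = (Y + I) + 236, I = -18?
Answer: -254374/92401 ≈ -2.7529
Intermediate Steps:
r(Y) = 218 + Y (r(Y) = (Y - 18) + 236 = (-18 + Y) + 236 = 218 + Y)
(471383 + 37365)/(r(338) - 185358) = (471383 + 37365)/((218 + 338) - 185358) = 508748/(556 - 185358) = 508748/(-184802) = 508748*(-1/184802) = -254374/92401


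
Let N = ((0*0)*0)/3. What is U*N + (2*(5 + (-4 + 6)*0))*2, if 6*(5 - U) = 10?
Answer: 20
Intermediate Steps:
U = 10/3 (U = 5 - 1/6*10 = 5 - 5/3 = 10/3 ≈ 3.3333)
N = 0 (N = (0*0)*(1/3) = 0*(1/3) = 0)
U*N + (2*(5 + (-4 + 6)*0))*2 = (10/3)*0 + (2*(5 + (-4 + 6)*0))*2 = 0 + (2*(5 + 2*0))*2 = 0 + (2*(5 + 0))*2 = 0 + (2*5)*2 = 0 + 10*2 = 0 + 20 = 20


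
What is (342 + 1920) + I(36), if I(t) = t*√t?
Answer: 2478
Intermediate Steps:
I(t) = t^(3/2)
(342 + 1920) + I(36) = (342 + 1920) + 36^(3/2) = 2262 + 216 = 2478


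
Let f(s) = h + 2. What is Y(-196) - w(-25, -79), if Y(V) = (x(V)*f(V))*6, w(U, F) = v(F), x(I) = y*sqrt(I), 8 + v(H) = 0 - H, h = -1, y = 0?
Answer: -71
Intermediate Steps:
v(H) = -8 - H (v(H) = -8 + (0 - H) = -8 - H)
f(s) = 1 (f(s) = -1 + 2 = 1)
x(I) = 0 (x(I) = 0*sqrt(I) = 0)
w(U, F) = -8 - F
Y(V) = 0 (Y(V) = (0*1)*6 = 0*6 = 0)
Y(-196) - w(-25, -79) = 0 - (-8 - 1*(-79)) = 0 - (-8 + 79) = 0 - 1*71 = 0 - 71 = -71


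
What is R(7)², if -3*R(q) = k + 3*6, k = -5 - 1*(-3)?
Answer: 256/9 ≈ 28.444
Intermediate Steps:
k = -2 (k = -5 + 3 = -2)
R(q) = -16/3 (R(q) = -(-2 + 3*6)/3 = -(-2 + 18)/3 = -⅓*16 = -16/3)
R(7)² = (-16/3)² = 256/9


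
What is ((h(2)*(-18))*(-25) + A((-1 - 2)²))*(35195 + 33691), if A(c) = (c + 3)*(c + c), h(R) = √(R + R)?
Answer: 76876776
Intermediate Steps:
h(R) = √2*√R (h(R) = √(2*R) = √2*√R)
A(c) = 2*c*(3 + c) (A(c) = (3 + c)*(2*c) = 2*c*(3 + c))
((h(2)*(-18))*(-25) + A((-1 - 2)²))*(35195 + 33691) = (((√2*√2)*(-18))*(-25) + 2*(-1 - 2)²*(3 + (-1 - 2)²))*(35195 + 33691) = ((2*(-18))*(-25) + 2*(-3)²*(3 + (-3)²))*68886 = (-36*(-25) + 2*9*(3 + 9))*68886 = (900 + 2*9*12)*68886 = (900 + 216)*68886 = 1116*68886 = 76876776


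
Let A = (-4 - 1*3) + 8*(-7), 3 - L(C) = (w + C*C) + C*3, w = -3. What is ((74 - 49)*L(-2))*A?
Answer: -12600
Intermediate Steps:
L(C) = 6 - C**2 - 3*C (L(C) = 3 - ((-3 + C*C) + C*3) = 3 - ((-3 + C**2) + 3*C) = 3 - (-3 + C**2 + 3*C) = 3 + (3 - C**2 - 3*C) = 6 - C**2 - 3*C)
A = -63 (A = (-4 - 3) - 56 = -7 - 56 = -63)
((74 - 49)*L(-2))*A = ((74 - 49)*(6 - 1*(-2)**2 - 3*(-2)))*(-63) = (25*(6 - 1*4 + 6))*(-63) = (25*(6 - 4 + 6))*(-63) = (25*8)*(-63) = 200*(-63) = -12600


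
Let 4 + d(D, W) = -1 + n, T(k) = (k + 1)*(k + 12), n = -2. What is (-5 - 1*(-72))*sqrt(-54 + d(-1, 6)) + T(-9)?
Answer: -24 + 67*I*sqrt(61) ≈ -24.0 + 523.29*I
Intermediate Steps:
T(k) = (1 + k)*(12 + k)
d(D, W) = -7 (d(D, W) = -4 + (-1 - 2) = -4 - 3 = -7)
(-5 - 1*(-72))*sqrt(-54 + d(-1, 6)) + T(-9) = (-5 - 1*(-72))*sqrt(-54 - 7) + (12 + (-9)**2 + 13*(-9)) = (-5 + 72)*sqrt(-61) + (12 + 81 - 117) = 67*(I*sqrt(61)) - 24 = 67*I*sqrt(61) - 24 = -24 + 67*I*sqrt(61)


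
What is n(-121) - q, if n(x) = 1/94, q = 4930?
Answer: -463419/94 ≈ -4930.0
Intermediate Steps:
n(x) = 1/94
n(-121) - q = 1/94 - 1*4930 = 1/94 - 4930 = -463419/94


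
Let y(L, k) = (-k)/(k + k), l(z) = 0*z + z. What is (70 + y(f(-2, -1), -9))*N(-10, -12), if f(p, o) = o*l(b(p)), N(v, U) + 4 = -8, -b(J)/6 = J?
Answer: -834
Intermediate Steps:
b(J) = -6*J
N(v, U) = -12 (N(v, U) = -4 - 8 = -12)
l(z) = z (l(z) = 0 + z = z)
f(p, o) = -6*o*p (f(p, o) = o*(-6*p) = -6*o*p)
y(L, k) = -½ (y(L, k) = (-k)/((2*k)) = (-k)*(1/(2*k)) = -½)
(70 + y(f(-2, -1), -9))*N(-10, -12) = (70 - ½)*(-12) = (139/2)*(-12) = -834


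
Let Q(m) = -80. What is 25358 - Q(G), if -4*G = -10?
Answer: 25438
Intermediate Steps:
G = 5/2 (G = -¼*(-10) = 5/2 ≈ 2.5000)
25358 - Q(G) = 25358 - 1*(-80) = 25358 + 80 = 25438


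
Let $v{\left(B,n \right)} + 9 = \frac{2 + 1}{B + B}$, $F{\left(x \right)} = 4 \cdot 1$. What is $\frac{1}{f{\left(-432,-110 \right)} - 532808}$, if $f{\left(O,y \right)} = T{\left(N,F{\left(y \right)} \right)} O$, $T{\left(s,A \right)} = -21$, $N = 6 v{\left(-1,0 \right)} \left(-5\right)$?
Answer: $- \frac{1}{523736} \approx -1.9094 \cdot 10^{-6}$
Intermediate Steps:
$F{\left(x \right)} = 4$
$v{\left(B,n \right)} = -9 + \frac{3}{2 B}$ ($v{\left(B,n \right)} = -9 + \frac{2 + 1}{B + B} = -9 + \frac{3}{2 B}$)
$N = 315$ ($N = 6 \left(-9 + \frac{3}{2 \left(-1\right)}\right) \left(-5\right) = 6 \left(-9 + \frac{3}{2} \left(-1\right)\right) \left(-5\right) = 6 \left(-9 - \frac{3}{2}\right) \left(-5\right) = 6 \left(- \frac{21}{2}\right) \left(-5\right) = \left(-63\right) \left(-5\right) = 315$)
$f{\left(O,y \right)} = - 21 O$
$\frac{1}{f{\left(-432,-110 \right)} - 532808} = \frac{1}{\left(-21\right) \left(-432\right) - 532808} = \frac{1}{9072 - 532808} = \frac{1}{-523736} = - \frac{1}{523736}$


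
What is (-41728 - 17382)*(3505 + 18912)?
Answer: -1325068870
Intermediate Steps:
(-41728 - 17382)*(3505 + 18912) = -59110*22417 = -1325068870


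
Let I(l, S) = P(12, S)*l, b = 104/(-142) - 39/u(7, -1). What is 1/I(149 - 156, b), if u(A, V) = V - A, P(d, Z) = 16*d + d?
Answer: -1/1428 ≈ -0.00070028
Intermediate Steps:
P(d, Z) = 17*d
b = 2353/568 (b = 104/(-142) - 39/(-1 - 1*7) = 104*(-1/142) - 39/(-1 - 7) = -52/71 - 39/(-8) = -52/71 - 39*(-⅛) = -52/71 + 39/8 = 2353/568 ≈ 4.1426)
I(l, S) = 204*l (I(l, S) = (17*12)*l = 204*l)
1/I(149 - 156, b) = 1/(204*(149 - 156)) = 1/(204*(-7)) = 1/(-1428) = -1/1428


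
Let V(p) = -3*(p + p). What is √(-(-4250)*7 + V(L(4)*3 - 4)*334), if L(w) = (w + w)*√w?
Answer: I*√58426 ≈ 241.71*I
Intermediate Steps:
L(w) = 2*w^(3/2) (L(w) = (2*w)*√w = 2*w^(3/2))
V(p) = -6*p
√(-(-4250)*7 + V(L(4)*3 - 4)*334) = √(-(-4250)*7 - 6*((2*4^(3/2))*3 - 4)*334) = √(-125*(-238) - 6*((2*8)*3 - 4)*334) = √(29750 - 6*(16*3 - 4)*334) = √(29750 - 6*(48 - 4)*334) = √(29750 - 6*44*334) = √(29750 - 264*334) = √(29750 - 88176) = √(-58426) = I*√58426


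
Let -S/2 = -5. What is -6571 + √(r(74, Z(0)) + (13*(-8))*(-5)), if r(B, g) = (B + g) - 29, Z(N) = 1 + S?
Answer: -6547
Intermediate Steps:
S = 10 (S = -2*(-5) = 10)
Z(N) = 11 (Z(N) = 1 + 10 = 11)
r(B, g) = -29 + B + g
-6571 + √(r(74, Z(0)) + (13*(-8))*(-5)) = -6571 + √((-29 + 74 + 11) + (13*(-8))*(-5)) = -6571 + √(56 - 104*(-5)) = -6571 + √(56 + 520) = -6571 + √576 = -6571 + 24 = -6547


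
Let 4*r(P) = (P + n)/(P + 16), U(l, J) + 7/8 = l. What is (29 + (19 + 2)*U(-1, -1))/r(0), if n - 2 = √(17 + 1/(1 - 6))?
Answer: 415/4 - 83*√105/4 ≈ -108.87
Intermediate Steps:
U(l, J) = -7/8 + l
n = 2 + 2*√105/5 (n = 2 + √(17 + 1/(1 - 6)) = 2 + √(17 + 1/(-5)) = 2 + √(17 - ⅕) = 2 + √(84/5) = 2 + 2*√105/5 ≈ 6.0988)
r(P) = (2 + P + 2*√105/5)/(4*(16 + P)) (r(P) = ((P + (2 + 2*√105/5))/(P + 16))/4 = ((2 + P + 2*√105/5)/(16 + P))/4 = (2 + P + 2*√105/5)/(4*(16 + P)))
(29 + (19 + 2)*U(-1, -1))/r(0) = (29 + (19 + 2)*(-7/8 - 1))/(((10 + 2*√105 + 5*0)/(20*(16 + 0)))) = (29 + 21*(-15/8))/(((1/20)*(10 + 2*√105 + 0)/16)) = (29 - 315/8)/(((1/20)*(1/16)*(10 + 2*√105))) = -83/(8*(1/32 + √105/160))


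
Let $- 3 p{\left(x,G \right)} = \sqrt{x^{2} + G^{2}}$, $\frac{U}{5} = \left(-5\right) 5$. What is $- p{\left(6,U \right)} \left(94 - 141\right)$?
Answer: $- \frac{47 \sqrt{15661}}{3} \approx -1960.6$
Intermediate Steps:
$U = -125$ ($U = 5 \left(\left(-5\right) 5\right) = 5 \left(-25\right) = -125$)
$p{\left(x,G \right)} = - \frac{\sqrt{G^{2} + x^{2}}}{3}$ ($p{\left(x,G \right)} = - \frac{\sqrt{x^{2} + G^{2}}}{3} = - \frac{\sqrt{G^{2} + x^{2}}}{3}$)
$- p{\left(6,U \right)} \left(94 - 141\right) = - - \frac{\sqrt{\left(-125\right)^{2} + 6^{2}}}{3} \left(94 - 141\right) = - - \frac{\sqrt{15625 + 36}}{3} \left(-47\right) = - - \frac{\sqrt{15661}}{3} \left(-47\right) = - \frac{47 \sqrt{15661}}{3}$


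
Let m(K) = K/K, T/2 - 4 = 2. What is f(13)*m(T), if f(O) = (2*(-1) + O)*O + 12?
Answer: 155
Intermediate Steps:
T = 12 (T = 8 + 2*2 = 8 + 4 = 12)
f(O) = 12 + O*(-2 + O) (f(O) = (-2 + O)*O + 12 = O*(-2 + O) + 12 = 12 + O*(-2 + O))
m(K) = 1
f(13)*m(T) = (12 + 13**2 - 2*13)*1 = (12 + 169 - 26)*1 = 155*1 = 155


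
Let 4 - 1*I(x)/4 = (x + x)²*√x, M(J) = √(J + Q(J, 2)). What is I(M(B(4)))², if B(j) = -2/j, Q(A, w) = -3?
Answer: 16*(4 + 7*2^(¾)*7^(¼)*√I)² ≈ 1989.2 + 7600.1*I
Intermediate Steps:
M(J) = √(-3 + J) (M(J) = √(J - 3) = √(-3 + J))
I(x) = 16 - 16*x^(5/2) (I(x) = 16 - 4*(x + x)²*√x = 16 - 4*(2*x)²*√x = 16 - 4*4*x²*√x = 16 - 16*x^(5/2))
I(M(B(4)))² = (16 - 16*(-3 - 2/4)^(5/4))² = (16 - 16*(-3 - 2*¼)^(5/4))² = (16 - 16*(-3 - ½)^(5/4))² = (16 - 16*(-7*(-7)^(¼)*2^(¾)/4))² = (16 - 16*7*2^(¾)*7^(¼)*(-√I)/4)² = (16 - 28*2^(¾)*7^(¼)*(-√I))² = (16 + 28*2^(¾)*7^(¼)*√I)²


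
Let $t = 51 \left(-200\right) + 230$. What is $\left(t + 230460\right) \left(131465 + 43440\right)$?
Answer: $38564803450$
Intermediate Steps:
$t = -9970$ ($t = -10200 + 230 = -9970$)
$\left(t + 230460\right) \left(131465 + 43440\right) = \left(-9970 + 230460\right) \left(131465 + 43440\right) = 220490 \cdot 174905 = 38564803450$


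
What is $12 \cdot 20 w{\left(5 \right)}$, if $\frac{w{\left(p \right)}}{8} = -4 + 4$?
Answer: $0$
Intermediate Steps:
$w{\left(p \right)} = 0$ ($w{\left(p \right)} = 8 \left(-4 + 4\right) = 8 \cdot 0 = 0$)
$12 \cdot 20 w{\left(5 \right)} = 12 \cdot 20 \cdot 0 = 240 \cdot 0 = 0$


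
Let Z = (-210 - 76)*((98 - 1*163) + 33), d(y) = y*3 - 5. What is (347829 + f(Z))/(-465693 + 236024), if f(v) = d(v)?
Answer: -375280/229669 ≈ -1.6340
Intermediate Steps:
d(y) = -5 + 3*y (d(y) = 3*y - 5 = -5 + 3*y)
Z = 9152 (Z = -286*((98 - 163) + 33) = -286*(-65 + 33) = -286*(-32) = 9152)
f(v) = -5 + 3*v
(347829 + f(Z))/(-465693 + 236024) = (347829 + (-5 + 3*9152))/(-465693 + 236024) = (347829 + (-5 + 27456))/(-229669) = (347829 + 27451)*(-1/229669) = 375280*(-1/229669) = -375280/229669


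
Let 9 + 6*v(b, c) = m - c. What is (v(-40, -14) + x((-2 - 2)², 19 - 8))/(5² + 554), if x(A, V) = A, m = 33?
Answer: 67/1737 ≈ 0.038572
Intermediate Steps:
v(b, c) = 4 - c/6 (v(b, c) = -3/2 + (33 - c)/6 = -3/2 + (11/2 - c/6) = 4 - c/6)
(v(-40, -14) + x((-2 - 2)², 19 - 8))/(5² + 554) = ((4 - ⅙*(-14)) + (-2 - 2)²)/(5² + 554) = ((4 + 7/3) + (-4)²)/(25 + 554) = (19/3 + 16)/579 = (67/3)*(1/579) = 67/1737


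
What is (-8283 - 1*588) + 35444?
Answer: 26573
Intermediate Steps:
(-8283 - 1*588) + 35444 = (-8283 - 588) + 35444 = -8871 + 35444 = 26573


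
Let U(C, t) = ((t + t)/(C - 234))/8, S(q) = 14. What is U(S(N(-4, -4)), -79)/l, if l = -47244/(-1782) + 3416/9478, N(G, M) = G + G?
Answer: 1444041/432253280 ≈ 0.0033407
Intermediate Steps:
N(G, M) = 2*G
U(C, t) = t/(4*(-234 + C)) (U(C, t) = ((2*t)/(-234 + C))*(⅛) = (2*t/(-234 + C))*(⅛) = t/(4*(-234 + C)))
l = 5403166/201069 (l = -47244*(-1/1782) + 3416*(1/9478) = 7874/297 + 244/677 = 5403166/201069 ≈ 26.872)
U(S(N(-4, -4)), -79)/l = ((¼)*(-79)/(-234 + 14))/(5403166/201069) = ((¼)*(-79)/(-220))*(201069/5403166) = ((¼)*(-79)*(-1/220))*(201069/5403166) = (79/880)*(201069/5403166) = 1444041/432253280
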